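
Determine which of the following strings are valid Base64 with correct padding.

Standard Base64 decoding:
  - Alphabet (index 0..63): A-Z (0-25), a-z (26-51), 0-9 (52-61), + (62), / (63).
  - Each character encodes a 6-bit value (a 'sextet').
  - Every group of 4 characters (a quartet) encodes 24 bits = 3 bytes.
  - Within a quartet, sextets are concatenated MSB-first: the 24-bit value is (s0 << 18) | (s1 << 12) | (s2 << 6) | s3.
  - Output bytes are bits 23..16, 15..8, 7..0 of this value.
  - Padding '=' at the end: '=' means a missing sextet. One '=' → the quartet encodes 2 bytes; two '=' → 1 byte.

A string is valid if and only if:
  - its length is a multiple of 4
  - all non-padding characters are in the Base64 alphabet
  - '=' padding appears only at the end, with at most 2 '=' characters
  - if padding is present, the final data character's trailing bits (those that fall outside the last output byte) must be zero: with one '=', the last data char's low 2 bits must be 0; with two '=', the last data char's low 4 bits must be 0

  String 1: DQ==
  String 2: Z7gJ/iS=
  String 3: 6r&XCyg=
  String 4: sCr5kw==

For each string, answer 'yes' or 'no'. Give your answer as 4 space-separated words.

Answer: yes no no yes

Derivation:
String 1: 'DQ==' → valid
String 2: 'Z7gJ/iS=' → invalid (bad trailing bits)
String 3: '6r&XCyg=' → invalid (bad char(s): ['&'])
String 4: 'sCr5kw==' → valid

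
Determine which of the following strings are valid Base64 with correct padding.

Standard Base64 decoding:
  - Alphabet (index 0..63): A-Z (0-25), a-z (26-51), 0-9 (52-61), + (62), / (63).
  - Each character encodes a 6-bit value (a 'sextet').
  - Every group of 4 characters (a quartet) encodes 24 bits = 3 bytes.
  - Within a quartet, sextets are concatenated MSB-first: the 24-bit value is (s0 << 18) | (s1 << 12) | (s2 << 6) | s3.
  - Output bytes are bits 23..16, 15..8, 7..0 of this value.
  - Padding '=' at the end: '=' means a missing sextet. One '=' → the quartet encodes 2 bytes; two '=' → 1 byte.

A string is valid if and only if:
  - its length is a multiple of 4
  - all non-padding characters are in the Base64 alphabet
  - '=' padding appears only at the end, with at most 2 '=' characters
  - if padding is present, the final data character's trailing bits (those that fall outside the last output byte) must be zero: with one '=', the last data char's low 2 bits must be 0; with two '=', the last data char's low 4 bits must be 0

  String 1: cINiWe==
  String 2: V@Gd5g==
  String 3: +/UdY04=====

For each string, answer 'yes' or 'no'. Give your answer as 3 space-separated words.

String 1: 'cINiWe==' → invalid (bad trailing bits)
String 2: 'V@Gd5g==' → invalid (bad char(s): ['@'])
String 3: '+/UdY04=====' → invalid (5 pad chars (max 2))

Answer: no no no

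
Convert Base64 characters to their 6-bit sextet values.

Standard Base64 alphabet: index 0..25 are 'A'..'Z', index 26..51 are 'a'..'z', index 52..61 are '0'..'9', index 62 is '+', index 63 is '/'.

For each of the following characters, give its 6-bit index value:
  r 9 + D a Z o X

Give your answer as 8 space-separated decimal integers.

Answer: 43 61 62 3 26 25 40 23

Derivation:
'r': a..z range, 26 + ord('r') − ord('a') = 43
'9': 0..9 range, 52 + ord('9') − ord('0') = 61
'+': index 62
'D': A..Z range, ord('D') − ord('A') = 3
'a': a..z range, 26 + ord('a') − ord('a') = 26
'Z': A..Z range, ord('Z') − ord('A') = 25
'o': a..z range, 26 + ord('o') − ord('a') = 40
'X': A..Z range, ord('X') − ord('A') = 23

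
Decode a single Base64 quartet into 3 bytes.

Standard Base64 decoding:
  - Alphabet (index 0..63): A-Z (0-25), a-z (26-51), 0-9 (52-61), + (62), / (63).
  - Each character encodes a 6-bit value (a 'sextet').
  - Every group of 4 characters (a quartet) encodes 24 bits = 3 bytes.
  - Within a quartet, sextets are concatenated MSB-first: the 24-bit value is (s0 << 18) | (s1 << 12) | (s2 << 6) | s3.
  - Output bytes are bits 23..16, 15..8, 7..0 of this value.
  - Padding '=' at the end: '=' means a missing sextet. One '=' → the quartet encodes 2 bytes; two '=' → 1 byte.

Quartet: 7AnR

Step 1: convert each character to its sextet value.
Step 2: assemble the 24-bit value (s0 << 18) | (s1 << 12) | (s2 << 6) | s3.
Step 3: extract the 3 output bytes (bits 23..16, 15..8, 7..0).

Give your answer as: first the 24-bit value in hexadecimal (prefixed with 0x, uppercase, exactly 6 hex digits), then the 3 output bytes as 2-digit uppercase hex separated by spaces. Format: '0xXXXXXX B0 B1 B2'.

Sextets: 7=59, A=0, n=39, R=17
24-bit: (59<<18) | (0<<12) | (39<<6) | 17
      = 0xEC0000 | 0x000000 | 0x0009C0 | 0x000011
      = 0xEC09D1
Bytes: (v>>16)&0xFF=EC, (v>>8)&0xFF=09, v&0xFF=D1

Answer: 0xEC09D1 EC 09 D1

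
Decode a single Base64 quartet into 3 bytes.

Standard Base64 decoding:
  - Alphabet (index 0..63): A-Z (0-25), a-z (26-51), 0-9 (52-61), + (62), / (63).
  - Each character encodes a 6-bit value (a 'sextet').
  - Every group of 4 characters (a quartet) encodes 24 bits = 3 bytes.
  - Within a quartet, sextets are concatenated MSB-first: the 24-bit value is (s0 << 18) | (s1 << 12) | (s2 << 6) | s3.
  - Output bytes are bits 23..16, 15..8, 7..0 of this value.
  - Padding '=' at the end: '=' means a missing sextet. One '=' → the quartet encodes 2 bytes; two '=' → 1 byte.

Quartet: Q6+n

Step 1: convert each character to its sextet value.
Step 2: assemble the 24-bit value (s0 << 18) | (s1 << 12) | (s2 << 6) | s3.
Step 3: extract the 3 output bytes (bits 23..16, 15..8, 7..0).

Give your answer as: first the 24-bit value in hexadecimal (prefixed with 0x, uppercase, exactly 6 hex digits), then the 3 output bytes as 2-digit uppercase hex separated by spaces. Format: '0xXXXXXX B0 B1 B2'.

Answer: 0x43AFA7 43 AF A7

Derivation:
Sextets: Q=16, 6=58, +=62, n=39
24-bit: (16<<18) | (58<<12) | (62<<6) | 39
      = 0x400000 | 0x03A000 | 0x000F80 | 0x000027
      = 0x43AFA7
Bytes: (v>>16)&0xFF=43, (v>>8)&0xFF=AF, v&0xFF=A7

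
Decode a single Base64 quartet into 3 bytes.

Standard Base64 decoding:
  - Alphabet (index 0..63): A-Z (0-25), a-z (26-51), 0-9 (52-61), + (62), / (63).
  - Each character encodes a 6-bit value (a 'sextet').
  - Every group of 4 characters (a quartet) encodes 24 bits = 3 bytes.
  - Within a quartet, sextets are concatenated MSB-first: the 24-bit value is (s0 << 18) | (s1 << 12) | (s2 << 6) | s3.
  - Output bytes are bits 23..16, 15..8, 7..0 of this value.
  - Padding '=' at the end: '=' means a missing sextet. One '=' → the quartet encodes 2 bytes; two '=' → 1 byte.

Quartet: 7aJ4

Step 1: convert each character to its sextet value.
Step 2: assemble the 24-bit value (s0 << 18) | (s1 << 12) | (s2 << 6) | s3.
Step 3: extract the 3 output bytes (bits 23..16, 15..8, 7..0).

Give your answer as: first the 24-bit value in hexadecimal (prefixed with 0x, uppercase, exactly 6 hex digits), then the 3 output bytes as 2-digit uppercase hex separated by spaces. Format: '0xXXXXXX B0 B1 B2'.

Answer: 0xEDA278 ED A2 78

Derivation:
Sextets: 7=59, a=26, J=9, 4=56
24-bit: (59<<18) | (26<<12) | (9<<6) | 56
      = 0xEC0000 | 0x01A000 | 0x000240 | 0x000038
      = 0xEDA278
Bytes: (v>>16)&0xFF=ED, (v>>8)&0xFF=A2, v&0xFF=78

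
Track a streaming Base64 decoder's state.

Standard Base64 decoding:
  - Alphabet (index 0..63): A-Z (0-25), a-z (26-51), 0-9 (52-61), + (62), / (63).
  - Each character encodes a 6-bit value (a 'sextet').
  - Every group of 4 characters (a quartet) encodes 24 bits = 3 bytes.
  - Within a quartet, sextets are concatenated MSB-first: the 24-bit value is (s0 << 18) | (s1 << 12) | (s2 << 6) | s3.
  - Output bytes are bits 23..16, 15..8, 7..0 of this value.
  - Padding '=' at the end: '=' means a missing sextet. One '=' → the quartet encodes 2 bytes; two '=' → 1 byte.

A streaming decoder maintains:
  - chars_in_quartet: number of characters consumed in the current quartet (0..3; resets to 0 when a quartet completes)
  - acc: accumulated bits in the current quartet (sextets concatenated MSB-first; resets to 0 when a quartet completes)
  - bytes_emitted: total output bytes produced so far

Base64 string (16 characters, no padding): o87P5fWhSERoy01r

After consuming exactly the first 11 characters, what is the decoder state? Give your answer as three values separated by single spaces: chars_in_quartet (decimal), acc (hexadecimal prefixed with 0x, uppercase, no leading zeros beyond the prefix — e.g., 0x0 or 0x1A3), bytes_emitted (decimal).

After char 0 ('o'=40): chars_in_quartet=1 acc=0x28 bytes_emitted=0
After char 1 ('8'=60): chars_in_quartet=2 acc=0xA3C bytes_emitted=0
After char 2 ('7'=59): chars_in_quartet=3 acc=0x28F3B bytes_emitted=0
After char 3 ('P'=15): chars_in_quartet=4 acc=0xA3CECF -> emit A3 CE CF, reset; bytes_emitted=3
After char 4 ('5'=57): chars_in_quartet=1 acc=0x39 bytes_emitted=3
After char 5 ('f'=31): chars_in_quartet=2 acc=0xE5F bytes_emitted=3
After char 6 ('W'=22): chars_in_quartet=3 acc=0x397D6 bytes_emitted=3
After char 7 ('h'=33): chars_in_quartet=4 acc=0xE5F5A1 -> emit E5 F5 A1, reset; bytes_emitted=6
After char 8 ('S'=18): chars_in_quartet=1 acc=0x12 bytes_emitted=6
After char 9 ('E'=4): chars_in_quartet=2 acc=0x484 bytes_emitted=6
After char 10 ('R'=17): chars_in_quartet=3 acc=0x12111 bytes_emitted=6

Answer: 3 0x12111 6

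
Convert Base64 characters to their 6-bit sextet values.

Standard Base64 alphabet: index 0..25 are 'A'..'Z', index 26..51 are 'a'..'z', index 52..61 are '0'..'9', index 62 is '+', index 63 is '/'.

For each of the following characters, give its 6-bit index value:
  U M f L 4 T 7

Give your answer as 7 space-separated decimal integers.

Answer: 20 12 31 11 56 19 59

Derivation:
'U': A..Z range, ord('U') − ord('A') = 20
'M': A..Z range, ord('M') − ord('A') = 12
'f': a..z range, 26 + ord('f') − ord('a') = 31
'L': A..Z range, ord('L') − ord('A') = 11
'4': 0..9 range, 52 + ord('4') − ord('0') = 56
'T': A..Z range, ord('T') − ord('A') = 19
'7': 0..9 range, 52 + ord('7') − ord('0') = 59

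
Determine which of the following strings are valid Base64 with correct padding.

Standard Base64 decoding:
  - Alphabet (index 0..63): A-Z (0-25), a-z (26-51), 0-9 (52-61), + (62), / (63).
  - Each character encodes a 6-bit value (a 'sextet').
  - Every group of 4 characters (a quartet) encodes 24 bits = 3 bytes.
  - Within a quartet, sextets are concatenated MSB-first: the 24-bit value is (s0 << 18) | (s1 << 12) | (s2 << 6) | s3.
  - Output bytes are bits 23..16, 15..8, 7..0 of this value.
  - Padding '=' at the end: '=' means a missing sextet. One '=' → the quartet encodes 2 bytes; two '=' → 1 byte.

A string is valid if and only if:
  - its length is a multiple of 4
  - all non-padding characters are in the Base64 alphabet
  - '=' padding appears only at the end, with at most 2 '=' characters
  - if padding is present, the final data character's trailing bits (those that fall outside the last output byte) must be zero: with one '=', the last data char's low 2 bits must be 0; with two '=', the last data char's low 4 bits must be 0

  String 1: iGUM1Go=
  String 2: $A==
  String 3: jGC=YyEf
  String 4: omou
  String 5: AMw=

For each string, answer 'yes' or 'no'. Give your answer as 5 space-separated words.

Answer: yes no no yes yes

Derivation:
String 1: 'iGUM1Go=' → valid
String 2: '$A==' → invalid (bad char(s): ['$'])
String 3: 'jGC=YyEf' → invalid (bad char(s): ['=']; '=' in middle)
String 4: 'omou' → valid
String 5: 'AMw=' → valid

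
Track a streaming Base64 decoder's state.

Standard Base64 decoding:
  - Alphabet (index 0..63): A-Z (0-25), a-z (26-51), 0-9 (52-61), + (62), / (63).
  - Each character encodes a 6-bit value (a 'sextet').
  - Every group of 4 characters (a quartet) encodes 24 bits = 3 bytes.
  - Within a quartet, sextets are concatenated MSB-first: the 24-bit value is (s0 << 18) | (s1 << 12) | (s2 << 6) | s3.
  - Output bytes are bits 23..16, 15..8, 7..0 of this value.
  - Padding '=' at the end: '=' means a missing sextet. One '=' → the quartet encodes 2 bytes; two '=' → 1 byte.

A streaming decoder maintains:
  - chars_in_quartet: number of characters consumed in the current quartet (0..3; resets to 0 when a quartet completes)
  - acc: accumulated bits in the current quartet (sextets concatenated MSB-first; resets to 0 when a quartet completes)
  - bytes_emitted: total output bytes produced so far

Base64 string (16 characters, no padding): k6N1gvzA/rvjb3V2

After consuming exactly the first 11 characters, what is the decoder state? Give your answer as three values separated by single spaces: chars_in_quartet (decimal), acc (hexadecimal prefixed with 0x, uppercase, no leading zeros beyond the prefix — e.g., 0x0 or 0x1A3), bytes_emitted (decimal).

After char 0 ('k'=36): chars_in_quartet=1 acc=0x24 bytes_emitted=0
After char 1 ('6'=58): chars_in_quartet=2 acc=0x93A bytes_emitted=0
After char 2 ('N'=13): chars_in_quartet=3 acc=0x24E8D bytes_emitted=0
After char 3 ('1'=53): chars_in_quartet=4 acc=0x93A375 -> emit 93 A3 75, reset; bytes_emitted=3
After char 4 ('g'=32): chars_in_quartet=1 acc=0x20 bytes_emitted=3
After char 5 ('v'=47): chars_in_quartet=2 acc=0x82F bytes_emitted=3
After char 6 ('z'=51): chars_in_quartet=3 acc=0x20BF3 bytes_emitted=3
After char 7 ('A'=0): chars_in_quartet=4 acc=0x82FCC0 -> emit 82 FC C0, reset; bytes_emitted=6
After char 8 ('/'=63): chars_in_quartet=1 acc=0x3F bytes_emitted=6
After char 9 ('r'=43): chars_in_quartet=2 acc=0xFEB bytes_emitted=6
After char 10 ('v'=47): chars_in_quartet=3 acc=0x3FAEF bytes_emitted=6

Answer: 3 0x3FAEF 6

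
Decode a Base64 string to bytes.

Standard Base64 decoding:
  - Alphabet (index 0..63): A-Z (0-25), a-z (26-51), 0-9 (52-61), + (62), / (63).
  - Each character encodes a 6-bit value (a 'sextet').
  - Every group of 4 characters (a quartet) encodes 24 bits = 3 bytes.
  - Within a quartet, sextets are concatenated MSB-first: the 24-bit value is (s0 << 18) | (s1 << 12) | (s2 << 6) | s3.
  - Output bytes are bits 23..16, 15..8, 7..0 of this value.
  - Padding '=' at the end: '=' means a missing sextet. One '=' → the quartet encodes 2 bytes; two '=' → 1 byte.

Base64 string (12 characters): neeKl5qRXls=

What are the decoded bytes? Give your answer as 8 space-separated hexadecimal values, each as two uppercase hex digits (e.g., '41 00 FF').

Answer: 9D E7 8A 97 9A 91 5E 5B

Derivation:
After char 0 ('n'=39): chars_in_quartet=1 acc=0x27 bytes_emitted=0
After char 1 ('e'=30): chars_in_quartet=2 acc=0x9DE bytes_emitted=0
After char 2 ('e'=30): chars_in_quartet=3 acc=0x2779E bytes_emitted=0
After char 3 ('K'=10): chars_in_quartet=4 acc=0x9DE78A -> emit 9D E7 8A, reset; bytes_emitted=3
After char 4 ('l'=37): chars_in_quartet=1 acc=0x25 bytes_emitted=3
After char 5 ('5'=57): chars_in_quartet=2 acc=0x979 bytes_emitted=3
After char 6 ('q'=42): chars_in_quartet=3 acc=0x25E6A bytes_emitted=3
After char 7 ('R'=17): chars_in_quartet=4 acc=0x979A91 -> emit 97 9A 91, reset; bytes_emitted=6
After char 8 ('X'=23): chars_in_quartet=1 acc=0x17 bytes_emitted=6
After char 9 ('l'=37): chars_in_quartet=2 acc=0x5E5 bytes_emitted=6
After char 10 ('s'=44): chars_in_quartet=3 acc=0x1796C bytes_emitted=6
Padding '=': partial quartet acc=0x1796C -> emit 5E 5B; bytes_emitted=8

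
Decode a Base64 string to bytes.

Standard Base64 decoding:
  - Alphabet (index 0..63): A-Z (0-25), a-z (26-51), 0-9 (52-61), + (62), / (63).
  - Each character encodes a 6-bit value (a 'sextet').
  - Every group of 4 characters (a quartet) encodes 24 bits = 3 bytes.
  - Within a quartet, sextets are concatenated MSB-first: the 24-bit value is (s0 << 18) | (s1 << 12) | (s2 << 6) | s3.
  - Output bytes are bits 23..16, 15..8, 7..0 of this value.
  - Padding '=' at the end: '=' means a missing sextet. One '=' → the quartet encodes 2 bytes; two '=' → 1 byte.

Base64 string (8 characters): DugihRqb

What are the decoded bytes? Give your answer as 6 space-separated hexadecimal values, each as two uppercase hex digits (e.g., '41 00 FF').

After char 0 ('D'=3): chars_in_quartet=1 acc=0x3 bytes_emitted=0
After char 1 ('u'=46): chars_in_quartet=2 acc=0xEE bytes_emitted=0
After char 2 ('g'=32): chars_in_quartet=3 acc=0x3BA0 bytes_emitted=0
After char 3 ('i'=34): chars_in_quartet=4 acc=0xEE822 -> emit 0E E8 22, reset; bytes_emitted=3
After char 4 ('h'=33): chars_in_quartet=1 acc=0x21 bytes_emitted=3
After char 5 ('R'=17): chars_in_quartet=2 acc=0x851 bytes_emitted=3
After char 6 ('q'=42): chars_in_quartet=3 acc=0x2146A bytes_emitted=3
After char 7 ('b'=27): chars_in_quartet=4 acc=0x851A9B -> emit 85 1A 9B, reset; bytes_emitted=6

Answer: 0E E8 22 85 1A 9B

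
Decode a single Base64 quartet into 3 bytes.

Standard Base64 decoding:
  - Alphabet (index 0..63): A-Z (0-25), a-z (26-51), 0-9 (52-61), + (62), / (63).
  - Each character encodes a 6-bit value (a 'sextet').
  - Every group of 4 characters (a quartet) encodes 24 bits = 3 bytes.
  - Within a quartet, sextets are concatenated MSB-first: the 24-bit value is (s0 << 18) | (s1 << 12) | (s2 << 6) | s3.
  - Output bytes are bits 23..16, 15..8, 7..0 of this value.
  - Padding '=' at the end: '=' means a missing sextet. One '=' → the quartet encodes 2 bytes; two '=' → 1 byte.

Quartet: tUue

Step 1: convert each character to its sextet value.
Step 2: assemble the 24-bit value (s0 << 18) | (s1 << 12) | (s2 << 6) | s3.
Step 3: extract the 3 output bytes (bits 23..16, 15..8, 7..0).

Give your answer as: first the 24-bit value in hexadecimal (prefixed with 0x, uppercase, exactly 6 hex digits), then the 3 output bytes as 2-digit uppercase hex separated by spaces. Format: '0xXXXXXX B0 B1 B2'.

Sextets: t=45, U=20, u=46, e=30
24-bit: (45<<18) | (20<<12) | (46<<6) | 30
      = 0xB40000 | 0x014000 | 0x000B80 | 0x00001E
      = 0xB54B9E
Bytes: (v>>16)&0xFF=B5, (v>>8)&0xFF=4B, v&0xFF=9E

Answer: 0xB54B9E B5 4B 9E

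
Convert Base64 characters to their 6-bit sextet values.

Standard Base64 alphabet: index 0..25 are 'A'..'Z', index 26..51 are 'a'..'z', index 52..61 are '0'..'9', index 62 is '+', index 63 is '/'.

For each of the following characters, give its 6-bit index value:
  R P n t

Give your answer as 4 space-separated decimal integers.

'R': A..Z range, ord('R') − ord('A') = 17
'P': A..Z range, ord('P') − ord('A') = 15
'n': a..z range, 26 + ord('n') − ord('a') = 39
't': a..z range, 26 + ord('t') − ord('a') = 45

Answer: 17 15 39 45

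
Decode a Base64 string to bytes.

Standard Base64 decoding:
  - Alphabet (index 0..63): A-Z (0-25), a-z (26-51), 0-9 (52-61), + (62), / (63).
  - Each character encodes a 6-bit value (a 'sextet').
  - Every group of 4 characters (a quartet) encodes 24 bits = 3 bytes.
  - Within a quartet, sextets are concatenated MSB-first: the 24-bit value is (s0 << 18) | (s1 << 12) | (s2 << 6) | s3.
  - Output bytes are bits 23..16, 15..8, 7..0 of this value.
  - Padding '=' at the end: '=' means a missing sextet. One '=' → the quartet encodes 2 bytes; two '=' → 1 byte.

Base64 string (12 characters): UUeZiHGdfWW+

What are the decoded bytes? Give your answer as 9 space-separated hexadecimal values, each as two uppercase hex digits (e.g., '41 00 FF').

Answer: 51 47 99 88 71 9D 7D 65 BE

Derivation:
After char 0 ('U'=20): chars_in_quartet=1 acc=0x14 bytes_emitted=0
After char 1 ('U'=20): chars_in_quartet=2 acc=0x514 bytes_emitted=0
After char 2 ('e'=30): chars_in_quartet=3 acc=0x1451E bytes_emitted=0
After char 3 ('Z'=25): chars_in_quartet=4 acc=0x514799 -> emit 51 47 99, reset; bytes_emitted=3
After char 4 ('i'=34): chars_in_quartet=1 acc=0x22 bytes_emitted=3
After char 5 ('H'=7): chars_in_quartet=2 acc=0x887 bytes_emitted=3
After char 6 ('G'=6): chars_in_quartet=3 acc=0x221C6 bytes_emitted=3
After char 7 ('d'=29): chars_in_quartet=4 acc=0x88719D -> emit 88 71 9D, reset; bytes_emitted=6
After char 8 ('f'=31): chars_in_quartet=1 acc=0x1F bytes_emitted=6
After char 9 ('W'=22): chars_in_quartet=2 acc=0x7D6 bytes_emitted=6
After char 10 ('W'=22): chars_in_quartet=3 acc=0x1F596 bytes_emitted=6
After char 11 ('+'=62): chars_in_quartet=4 acc=0x7D65BE -> emit 7D 65 BE, reset; bytes_emitted=9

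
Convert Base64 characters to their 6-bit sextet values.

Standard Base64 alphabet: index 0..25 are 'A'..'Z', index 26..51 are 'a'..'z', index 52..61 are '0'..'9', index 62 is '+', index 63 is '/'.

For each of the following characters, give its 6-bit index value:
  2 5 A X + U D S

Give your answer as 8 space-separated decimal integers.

Answer: 54 57 0 23 62 20 3 18

Derivation:
'2': 0..9 range, 52 + ord('2') − ord('0') = 54
'5': 0..9 range, 52 + ord('5') − ord('0') = 57
'A': A..Z range, ord('A') − ord('A') = 0
'X': A..Z range, ord('X') − ord('A') = 23
'+': index 62
'U': A..Z range, ord('U') − ord('A') = 20
'D': A..Z range, ord('D') − ord('A') = 3
'S': A..Z range, ord('S') − ord('A') = 18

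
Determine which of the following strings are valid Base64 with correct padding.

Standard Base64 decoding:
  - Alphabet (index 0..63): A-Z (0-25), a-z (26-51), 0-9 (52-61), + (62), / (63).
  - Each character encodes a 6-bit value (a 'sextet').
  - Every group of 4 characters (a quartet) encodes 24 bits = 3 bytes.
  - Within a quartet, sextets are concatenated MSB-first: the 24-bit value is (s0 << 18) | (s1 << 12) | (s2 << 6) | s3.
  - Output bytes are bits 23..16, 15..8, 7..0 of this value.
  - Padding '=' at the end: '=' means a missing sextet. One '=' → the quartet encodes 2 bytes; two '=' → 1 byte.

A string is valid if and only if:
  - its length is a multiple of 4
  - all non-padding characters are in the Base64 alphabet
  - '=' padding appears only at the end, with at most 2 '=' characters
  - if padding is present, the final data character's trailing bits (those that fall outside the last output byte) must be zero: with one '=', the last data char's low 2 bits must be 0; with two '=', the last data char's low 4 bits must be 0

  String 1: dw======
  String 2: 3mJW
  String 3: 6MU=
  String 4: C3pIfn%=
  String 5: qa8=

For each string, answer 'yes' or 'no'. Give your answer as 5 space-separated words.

String 1: 'dw======' → invalid (6 pad chars (max 2))
String 2: '3mJW' → valid
String 3: '6MU=' → valid
String 4: 'C3pIfn%=' → invalid (bad char(s): ['%'])
String 5: 'qa8=' → valid

Answer: no yes yes no yes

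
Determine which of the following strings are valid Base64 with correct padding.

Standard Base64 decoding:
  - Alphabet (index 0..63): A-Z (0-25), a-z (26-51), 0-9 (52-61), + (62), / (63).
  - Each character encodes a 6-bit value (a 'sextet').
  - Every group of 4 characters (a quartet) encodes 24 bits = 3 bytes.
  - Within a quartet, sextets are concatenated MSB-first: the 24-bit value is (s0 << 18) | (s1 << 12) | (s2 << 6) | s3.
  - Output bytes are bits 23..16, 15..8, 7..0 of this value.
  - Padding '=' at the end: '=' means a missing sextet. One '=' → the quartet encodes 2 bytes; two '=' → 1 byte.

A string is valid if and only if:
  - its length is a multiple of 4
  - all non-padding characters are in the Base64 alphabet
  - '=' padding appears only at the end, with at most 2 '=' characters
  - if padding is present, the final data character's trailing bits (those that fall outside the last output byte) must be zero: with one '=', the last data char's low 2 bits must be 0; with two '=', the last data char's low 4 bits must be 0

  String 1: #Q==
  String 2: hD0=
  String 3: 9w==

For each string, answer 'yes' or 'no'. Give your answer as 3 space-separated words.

String 1: '#Q==' → invalid (bad char(s): ['#'])
String 2: 'hD0=' → valid
String 3: '9w==' → valid

Answer: no yes yes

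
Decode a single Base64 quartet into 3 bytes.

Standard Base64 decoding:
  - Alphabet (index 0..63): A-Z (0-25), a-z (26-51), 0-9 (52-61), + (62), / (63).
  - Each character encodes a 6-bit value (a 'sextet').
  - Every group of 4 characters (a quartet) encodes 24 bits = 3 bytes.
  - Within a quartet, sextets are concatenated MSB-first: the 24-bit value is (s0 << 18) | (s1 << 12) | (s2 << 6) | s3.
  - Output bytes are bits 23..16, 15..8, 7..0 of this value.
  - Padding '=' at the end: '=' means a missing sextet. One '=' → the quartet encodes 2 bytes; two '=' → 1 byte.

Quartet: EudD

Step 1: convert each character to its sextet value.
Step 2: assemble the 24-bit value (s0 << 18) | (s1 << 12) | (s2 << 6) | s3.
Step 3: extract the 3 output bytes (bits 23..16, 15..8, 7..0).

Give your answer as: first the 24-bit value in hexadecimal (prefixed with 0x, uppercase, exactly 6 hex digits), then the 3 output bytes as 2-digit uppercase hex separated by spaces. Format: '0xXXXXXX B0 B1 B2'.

Answer: 0x12E743 12 E7 43

Derivation:
Sextets: E=4, u=46, d=29, D=3
24-bit: (4<<18) | (46<<12) | (29<<6) | 3
      = 0x100000 | 0x02E000 | 0x000740 | 0x000003
      = 0x12E743
Bytes: (v>>16)&0xFF=12, (v>>8)&0xFF=E7, v&0xFF=43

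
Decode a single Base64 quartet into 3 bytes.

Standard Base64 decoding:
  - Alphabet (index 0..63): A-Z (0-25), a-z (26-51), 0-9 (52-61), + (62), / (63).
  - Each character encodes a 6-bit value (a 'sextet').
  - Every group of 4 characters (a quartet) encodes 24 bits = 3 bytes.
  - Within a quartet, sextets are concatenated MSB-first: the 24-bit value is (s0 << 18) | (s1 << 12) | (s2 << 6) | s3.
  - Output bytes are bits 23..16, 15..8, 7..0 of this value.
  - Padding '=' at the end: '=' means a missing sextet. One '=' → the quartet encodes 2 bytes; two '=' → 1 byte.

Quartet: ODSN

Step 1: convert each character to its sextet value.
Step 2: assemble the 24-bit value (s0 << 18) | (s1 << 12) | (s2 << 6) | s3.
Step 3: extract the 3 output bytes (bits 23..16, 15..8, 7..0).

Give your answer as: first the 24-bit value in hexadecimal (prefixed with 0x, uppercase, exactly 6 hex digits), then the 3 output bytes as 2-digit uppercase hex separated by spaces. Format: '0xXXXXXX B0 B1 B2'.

Answer: 0x38348D 38 34 8D

Derivation:
Sextets: O=14, D=3, S=18, N=13
24-bit: (14<<18) | (3<<12) | (18<<6) | 13
      = 0x380000 | 0x003000 | 0x000480 | 0x00000D
      = 0x38348D
Bytes: (v>>16)&0xFF=38, (v>>8)&0xFF=34, v&0xFF=8D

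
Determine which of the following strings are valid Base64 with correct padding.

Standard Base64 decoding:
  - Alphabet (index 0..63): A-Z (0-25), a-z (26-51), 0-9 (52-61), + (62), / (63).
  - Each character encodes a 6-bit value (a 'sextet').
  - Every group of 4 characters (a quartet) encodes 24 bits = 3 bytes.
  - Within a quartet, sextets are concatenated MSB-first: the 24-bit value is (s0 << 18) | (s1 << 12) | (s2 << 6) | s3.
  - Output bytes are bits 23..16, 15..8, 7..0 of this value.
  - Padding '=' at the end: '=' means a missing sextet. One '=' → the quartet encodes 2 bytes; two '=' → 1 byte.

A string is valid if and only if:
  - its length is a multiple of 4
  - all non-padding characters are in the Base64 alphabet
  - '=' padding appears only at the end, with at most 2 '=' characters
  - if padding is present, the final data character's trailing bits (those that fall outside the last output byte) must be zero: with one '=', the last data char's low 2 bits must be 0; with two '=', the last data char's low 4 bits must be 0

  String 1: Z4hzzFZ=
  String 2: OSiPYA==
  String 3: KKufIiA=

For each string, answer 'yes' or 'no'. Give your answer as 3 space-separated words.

Answer: no yes yes

Derivation:
String 1: 'Z4hzzFZ=' → invalid (bad trailing bits)
String 2: 'OSiPYA==' → valid
String 3: 'KKufIiA=' → valid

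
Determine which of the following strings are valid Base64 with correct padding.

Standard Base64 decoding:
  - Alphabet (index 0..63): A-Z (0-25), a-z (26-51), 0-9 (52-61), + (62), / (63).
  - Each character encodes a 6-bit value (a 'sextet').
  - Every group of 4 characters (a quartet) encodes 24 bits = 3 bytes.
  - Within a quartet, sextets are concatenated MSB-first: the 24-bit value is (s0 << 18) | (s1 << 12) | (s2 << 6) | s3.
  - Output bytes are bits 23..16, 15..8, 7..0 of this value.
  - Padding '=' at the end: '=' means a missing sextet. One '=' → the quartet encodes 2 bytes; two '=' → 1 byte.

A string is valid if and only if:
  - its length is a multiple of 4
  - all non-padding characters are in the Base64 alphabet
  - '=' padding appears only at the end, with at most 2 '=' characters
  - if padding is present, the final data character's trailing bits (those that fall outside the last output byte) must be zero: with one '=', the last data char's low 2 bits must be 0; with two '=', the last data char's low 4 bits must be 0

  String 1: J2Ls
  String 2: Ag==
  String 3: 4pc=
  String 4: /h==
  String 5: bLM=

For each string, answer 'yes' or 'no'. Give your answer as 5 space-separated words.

String 1: 'J2Ls' → valid
String 2: 'Ag==' → valid
String 3: '4pc=' → valid
String 4: '/h==' → invalid (bad trailing bits)
String 5: 'bLM=' → valid

Answer: yes yes yes no yes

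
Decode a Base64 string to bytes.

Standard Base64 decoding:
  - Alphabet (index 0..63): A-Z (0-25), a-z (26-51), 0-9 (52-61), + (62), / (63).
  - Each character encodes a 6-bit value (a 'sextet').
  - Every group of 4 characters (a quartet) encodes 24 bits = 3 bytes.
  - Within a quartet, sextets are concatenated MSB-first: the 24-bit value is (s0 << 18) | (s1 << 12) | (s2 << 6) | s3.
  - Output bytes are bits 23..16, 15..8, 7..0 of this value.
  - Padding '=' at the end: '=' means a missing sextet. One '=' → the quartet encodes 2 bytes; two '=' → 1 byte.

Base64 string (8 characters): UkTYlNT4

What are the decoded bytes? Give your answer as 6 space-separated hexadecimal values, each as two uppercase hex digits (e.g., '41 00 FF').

After char 0 ('U'=20): chars_in_quartet=1 acc=0x14 bytes_emitted=0
After char 1 ('k'=36): chars_in_quartet=2 acc=0x524 bytes_emitted=0
After char 2 ('T'=19): chars_in_quartet=3 acc=0x14913 bytes_emitted=0
After char 3 ('Y'=24): chars_in_quartet=4 acc=0x5244D8 -> emit 52 44 D8, reset; bytes_emitted=3
After char 4 ('l'=37): chars_in_quartet=1 acc=0x25 bytes_emitted=3
After char 5 ('N'=13): chars_in_quartet=2 acc=0x94D bytes_emitted=3
After char 6 ('T'=19): chars_in_quartet=3 acc=0x25353 bytes_emitted=3
After char 7 ('4'=56): chars_in_quartet=4 acc=0x94D4F8 -> emit 94 D4 F8, reset; bytes_emitted=6

Answer: 52 44 D8 94 D4 F8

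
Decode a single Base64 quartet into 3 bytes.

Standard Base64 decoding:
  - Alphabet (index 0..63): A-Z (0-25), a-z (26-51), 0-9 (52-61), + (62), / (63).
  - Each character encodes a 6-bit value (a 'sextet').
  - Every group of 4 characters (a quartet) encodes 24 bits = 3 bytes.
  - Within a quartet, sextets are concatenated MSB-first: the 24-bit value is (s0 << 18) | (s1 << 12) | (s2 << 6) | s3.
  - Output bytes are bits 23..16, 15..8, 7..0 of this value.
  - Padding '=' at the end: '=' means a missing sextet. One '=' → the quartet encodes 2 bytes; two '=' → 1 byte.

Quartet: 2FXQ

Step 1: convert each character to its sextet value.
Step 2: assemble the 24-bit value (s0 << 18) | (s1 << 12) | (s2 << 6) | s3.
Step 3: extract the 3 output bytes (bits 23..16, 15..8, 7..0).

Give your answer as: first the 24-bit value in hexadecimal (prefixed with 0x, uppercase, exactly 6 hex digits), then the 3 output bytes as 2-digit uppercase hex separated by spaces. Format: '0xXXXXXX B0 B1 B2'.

Sextets: 2=54, F=5, X=23, Q=16
24-bit: (54<<18) | (5<<12) | (23<<6) | 16
      = 0xD80000 | 0x005000 | 0x0005C0 | 0x000010
      = 0xD855D0
Bytes: (v>>16)&0xFF=D8, (v>>8)&0xFF=55, v&0xFF=D0

Answer: 0xD855D0 D8 55 D0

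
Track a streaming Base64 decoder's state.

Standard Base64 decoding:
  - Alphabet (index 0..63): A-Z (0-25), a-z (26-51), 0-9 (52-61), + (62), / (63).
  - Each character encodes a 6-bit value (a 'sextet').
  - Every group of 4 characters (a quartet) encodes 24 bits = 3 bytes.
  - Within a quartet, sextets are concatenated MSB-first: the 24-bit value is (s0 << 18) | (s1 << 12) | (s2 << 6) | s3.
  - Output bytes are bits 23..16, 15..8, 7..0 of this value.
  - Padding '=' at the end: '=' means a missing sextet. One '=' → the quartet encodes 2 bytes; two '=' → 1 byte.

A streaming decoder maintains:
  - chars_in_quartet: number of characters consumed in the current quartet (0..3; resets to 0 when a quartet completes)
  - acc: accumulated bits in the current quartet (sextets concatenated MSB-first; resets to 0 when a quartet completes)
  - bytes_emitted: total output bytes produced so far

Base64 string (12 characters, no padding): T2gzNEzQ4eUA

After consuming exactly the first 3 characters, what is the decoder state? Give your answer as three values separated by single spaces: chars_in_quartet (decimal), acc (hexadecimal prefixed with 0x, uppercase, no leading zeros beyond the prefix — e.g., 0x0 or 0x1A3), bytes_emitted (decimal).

Answer: 3 0x13DA0 0

Derivation:
After char 0 ('T'=19): chars_in_quartet=1 acc=0x13 bytes_emitted=0
After char 1 ('2'=54): chars_in_quartet=2 acc=0x4F6 bytes_emitted=0
After char 2 ('g'=32): chars_in_quartet=3 acc=0x13DA0 bytes_emitted=0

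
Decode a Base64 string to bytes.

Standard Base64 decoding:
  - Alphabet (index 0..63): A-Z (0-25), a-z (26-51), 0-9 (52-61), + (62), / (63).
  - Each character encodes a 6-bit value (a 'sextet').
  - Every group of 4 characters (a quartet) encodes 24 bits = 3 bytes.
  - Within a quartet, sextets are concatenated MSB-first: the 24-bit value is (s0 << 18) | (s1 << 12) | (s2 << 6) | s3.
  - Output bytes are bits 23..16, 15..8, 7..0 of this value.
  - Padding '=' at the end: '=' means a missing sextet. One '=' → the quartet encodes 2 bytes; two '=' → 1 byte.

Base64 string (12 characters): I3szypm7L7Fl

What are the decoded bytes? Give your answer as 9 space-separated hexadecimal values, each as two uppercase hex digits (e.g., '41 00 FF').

Answer: 23 7B 33 CA 99 BB 2F B1 65

Derivation:
After char 0 ('I'=8): chars_in_quartet=1 acc=0x8 bytes_emitted=0
After char 1 ('3'=55): chars_in_quartet=2 acc=0x237 bytes_emitted=0
After char 2 ('s'=44): chars_in_quartet=3 acc=0x8DEC bytes_emitted=0
After char 3 ('z'=51): chars_in_quartet=4 acc=0x237B33 -> emit 23 7B 33, reset; bytes_emitted=3
After char 4 ('y'=50): chars_in_quartet=1 acc=0x32 bytes_emitted=3
After char 5 ('p'=41): chars_in_quartet=2 acc=0xCA9 bytes_emitted=3
After char 6 ('m'=38): chars_in_quartet=3 acc=0x32A66 bytes_emitted=3
After char 7 ('7'=59): chars_in_quartet=4 acc=0xCA99BB -> emit CA 99 BB, reset; bytes_emitted=6
After char 8 ('L'=11): chars_in_quartet=1 acc=0xB bytes_emitted=6
After char 9 ('7'=59): chars_in_quartet=2 acc=0x2FB bytes_emitted=6
After char 10 ('F'=5): chars_in_quartet=3 acc=0xBEC5 bytes_emitted=6
After char 11 ('l'=37): chars_in_quartet=4 acc=0x2FB165 -> emit 2F B1 65, reset; bytes_emitted=9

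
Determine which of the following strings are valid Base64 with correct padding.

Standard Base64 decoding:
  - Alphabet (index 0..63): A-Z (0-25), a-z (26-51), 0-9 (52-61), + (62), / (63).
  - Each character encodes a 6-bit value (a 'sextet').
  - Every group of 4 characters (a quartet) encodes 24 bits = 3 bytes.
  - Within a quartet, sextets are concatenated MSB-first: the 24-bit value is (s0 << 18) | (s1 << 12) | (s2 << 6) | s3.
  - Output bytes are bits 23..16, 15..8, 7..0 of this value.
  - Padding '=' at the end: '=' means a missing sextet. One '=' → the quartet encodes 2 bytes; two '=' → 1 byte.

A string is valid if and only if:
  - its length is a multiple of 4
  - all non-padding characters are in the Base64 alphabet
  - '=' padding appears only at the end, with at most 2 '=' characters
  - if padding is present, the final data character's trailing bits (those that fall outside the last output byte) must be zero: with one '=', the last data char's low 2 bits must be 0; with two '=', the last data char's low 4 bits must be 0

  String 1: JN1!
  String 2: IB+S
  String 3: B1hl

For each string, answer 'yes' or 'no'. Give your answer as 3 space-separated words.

Answer: no yes yes

Derivation:
String 1: 'JN1!' → invalid (bad char(s): ['!'])
String 2: 'IB+S' → valid
String 3: 'B1hl' → valid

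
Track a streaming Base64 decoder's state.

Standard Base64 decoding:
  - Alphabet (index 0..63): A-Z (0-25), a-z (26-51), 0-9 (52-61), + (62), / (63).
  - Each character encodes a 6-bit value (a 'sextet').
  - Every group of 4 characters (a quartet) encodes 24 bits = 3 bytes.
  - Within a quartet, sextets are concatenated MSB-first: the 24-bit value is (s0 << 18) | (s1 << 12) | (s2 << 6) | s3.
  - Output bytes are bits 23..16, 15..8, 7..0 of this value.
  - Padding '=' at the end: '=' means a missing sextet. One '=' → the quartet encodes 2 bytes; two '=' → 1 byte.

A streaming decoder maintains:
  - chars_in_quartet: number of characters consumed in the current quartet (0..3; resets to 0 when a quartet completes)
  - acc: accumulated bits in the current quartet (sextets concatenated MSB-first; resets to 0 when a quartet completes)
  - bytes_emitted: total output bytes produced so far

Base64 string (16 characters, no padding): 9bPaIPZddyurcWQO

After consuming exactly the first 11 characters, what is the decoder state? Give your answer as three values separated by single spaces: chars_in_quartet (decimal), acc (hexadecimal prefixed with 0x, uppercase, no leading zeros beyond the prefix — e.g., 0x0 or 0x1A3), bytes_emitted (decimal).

After char 0 ('9'=61): chars_in_quartet=1 acc=0x3D bytes_emitted=0
After char 1 ('b'=27): chars_in_quartet=2 acc=0xF5B bytes_emitted=0
After char 2 ('P'=15): chars_in_quartet=3 acc=0x3D6CF bytes_emitted=0
After char 3 ('a'=26): chars_in_quartet=4 acc=0xF5B3DA -> emit F5 B3 DA, reset; bytes_emitted=3
After char 4 ('I'=8): chars_in_quartet=1 acc=0x8 bytes_emitted=3
After char 5 ('P'=15): chars_in_quartet=2 acc=0x20F bytes_emitted=3
After char 6 ('Z'=25): chars_in_quartet=3 acc=0x83D9 bytes_emitted=3
After char 7 ('d'=29): chars_in_quartet=4 acc=0x20F65D -> emit 20 F6 5D, reset; bytes_emitted=6
After char 8 ('d'=29): chars_in_quartet=1 acc=0x1D bytes_emitted=6
After char 9 ('y'=50): chars_in_quartet=2 acc=0x772 bytes_emitted=6
After char 10 ('u'=46): chars_in_quartet=3 acc=0x1DCAE bytes_emitted=6

Answer: 3 0x1DCAE 6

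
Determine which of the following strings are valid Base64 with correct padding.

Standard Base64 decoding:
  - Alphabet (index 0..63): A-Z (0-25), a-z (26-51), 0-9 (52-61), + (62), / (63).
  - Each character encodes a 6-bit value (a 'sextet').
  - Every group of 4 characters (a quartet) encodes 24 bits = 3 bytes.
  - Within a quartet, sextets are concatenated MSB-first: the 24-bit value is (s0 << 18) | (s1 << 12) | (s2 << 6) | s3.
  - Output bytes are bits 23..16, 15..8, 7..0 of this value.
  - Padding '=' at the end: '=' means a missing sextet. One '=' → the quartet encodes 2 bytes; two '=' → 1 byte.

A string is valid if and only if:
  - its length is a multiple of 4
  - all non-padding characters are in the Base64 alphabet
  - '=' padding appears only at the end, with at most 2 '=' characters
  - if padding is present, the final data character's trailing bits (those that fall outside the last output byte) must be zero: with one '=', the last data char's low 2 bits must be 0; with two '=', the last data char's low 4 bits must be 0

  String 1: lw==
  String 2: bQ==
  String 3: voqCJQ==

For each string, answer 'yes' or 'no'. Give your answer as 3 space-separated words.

String 1: 'lw==' → valid
String 2: 'bQ==' → valid
String 3: 'voqCJQ==' → valid

Answer: yes yes yes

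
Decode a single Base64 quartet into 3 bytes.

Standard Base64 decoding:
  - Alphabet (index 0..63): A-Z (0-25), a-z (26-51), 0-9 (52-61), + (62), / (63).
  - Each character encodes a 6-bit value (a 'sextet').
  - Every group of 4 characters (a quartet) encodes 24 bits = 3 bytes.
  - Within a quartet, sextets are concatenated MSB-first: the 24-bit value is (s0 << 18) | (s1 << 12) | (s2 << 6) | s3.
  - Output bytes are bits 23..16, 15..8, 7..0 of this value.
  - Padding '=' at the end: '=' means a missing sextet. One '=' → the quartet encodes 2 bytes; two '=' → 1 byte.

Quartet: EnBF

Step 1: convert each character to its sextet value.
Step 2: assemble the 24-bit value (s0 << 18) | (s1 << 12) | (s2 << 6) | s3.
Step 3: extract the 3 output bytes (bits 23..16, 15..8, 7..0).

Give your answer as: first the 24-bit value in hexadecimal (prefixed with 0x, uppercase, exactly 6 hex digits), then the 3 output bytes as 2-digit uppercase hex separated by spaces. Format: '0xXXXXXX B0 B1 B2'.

Sextets: E=4, n=39, B=1, F=5
24-bit: (4<<18) | (39<<12) | (1<<6) | 5
      = 0x100000 | 0x027000 | 0x000040 | 0x000005
      = 0x127045
Bytes: (v>>16)&0xFF=12, (v>>8)&0xFF=70, v&0xFF=45

Answer: 0x127045 12 70 45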